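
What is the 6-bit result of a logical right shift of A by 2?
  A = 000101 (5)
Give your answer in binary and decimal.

Logical shift right by 2: drop the bottom 2 bit(s), prepend 2 zero(s) on the left.
  000101  ->  keep [0001], discard [01], prepend 00
= 000001

Answer: 000001 (1)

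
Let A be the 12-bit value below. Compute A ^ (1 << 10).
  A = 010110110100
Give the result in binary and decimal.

Mask = 1 << 10 = 010000000000
Bit 10 of A is 1; XOR with the mask flips it to 0.
  010110110100
^ 010000000000
--------------
  000110110100

Answer: 000110110100 (436)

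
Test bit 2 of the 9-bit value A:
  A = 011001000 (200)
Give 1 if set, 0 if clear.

Bit 2 is the 3rd from the right.
  011001000
        ^
That bit is 0.

Answer: 0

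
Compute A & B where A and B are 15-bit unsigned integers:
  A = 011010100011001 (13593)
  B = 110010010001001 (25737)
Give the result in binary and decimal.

Apply & to each column (1 only where both bits are 1):
  011010100011001
& 110010010001001
-----------------
  010010000001001

Answer: 010010000001001 (9225)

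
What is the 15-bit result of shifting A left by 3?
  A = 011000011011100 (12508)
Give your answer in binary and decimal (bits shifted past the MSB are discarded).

Shift left by 3: drop the top 3 bit(s), append 3 zero(s) on the right.
  011000011011100  ->  discard [011], keep [000011011100], append 000
= 000011011100000

Answer: 000011011100000 (1760)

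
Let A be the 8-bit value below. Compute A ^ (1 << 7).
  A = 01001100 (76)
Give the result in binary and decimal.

Mask = 1 << 7 = 10000000
Bit 7 of A is 0; XOR with the mask flips it to 1.
  01001100
^ 10000000
----------
  11001100

Answer: 11001100 (204)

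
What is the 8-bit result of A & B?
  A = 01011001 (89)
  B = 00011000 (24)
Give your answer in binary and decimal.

Apply & to each column (1 only where both bits are 1):
  01011001
& 00011000
----------
  00011000

Answer: 00011000 (24)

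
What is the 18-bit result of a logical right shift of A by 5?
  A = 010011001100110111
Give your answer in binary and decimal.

Logical shift right by 5: drop the bottom 5 bit(s), prepend 5 zero(s) on the left.
  010011001100110111  ->  keep [0100110011001], discard [10111], prepend 00000
= 000000100110011001

Answer: 000000100110011001 (2457)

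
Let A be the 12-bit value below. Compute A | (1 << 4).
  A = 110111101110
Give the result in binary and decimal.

Mask = 1 << 4 = 000000010000
Bit 4 of A is 0, so OR-ing with the mask flips it to 1.
  110111101110
| 000000010000
--------------
  110111111110

Answer: 110111111110 (3582)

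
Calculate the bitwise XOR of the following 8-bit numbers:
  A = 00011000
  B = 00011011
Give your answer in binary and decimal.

Apply ^ to each column (1 where bits differ):
  00011000
^ 00011011
----------
  00000011

Answer: 00000011 (3)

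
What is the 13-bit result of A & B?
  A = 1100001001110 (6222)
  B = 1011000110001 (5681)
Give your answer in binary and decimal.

Apply & to each column (1 only where both bits are 1):
  1100001001110
& 1011000110001
---------------
  1000000000000

Answer: 1000000000000 (4096)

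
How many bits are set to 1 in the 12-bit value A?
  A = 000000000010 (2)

000000000010
1-bits at positions (from bit 0 = LSB): 1
Count = 1

Answer: 1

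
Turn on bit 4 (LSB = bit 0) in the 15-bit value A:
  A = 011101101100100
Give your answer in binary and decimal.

Mask = 1 << 4 = 000000000010000
Bit 4 of A is 0, so OR-ing with the mask flips it to 1.
  011101101100100
| 000000000010000
-----------------
  011101101110100

Answer: 011101101110100 (15220)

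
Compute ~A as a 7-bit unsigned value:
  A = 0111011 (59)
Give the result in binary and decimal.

Flip each bit (0->1, 1->0):
  0111011
  1000100

Answer: 1000100 (68)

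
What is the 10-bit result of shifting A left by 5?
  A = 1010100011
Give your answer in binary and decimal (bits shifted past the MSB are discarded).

Shift left by 5: drop the top 5 bit(s), append 5 zero(s) on the right.
  1010100011  ->  discard [10101], keep [00011], append 00000
= 0001100000

Answer: 0001100000 (96)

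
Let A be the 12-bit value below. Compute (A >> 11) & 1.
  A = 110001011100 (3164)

Bit 11 is the 12th from the right.
  110001011100
  ^
That bit is 1.

Answer: 1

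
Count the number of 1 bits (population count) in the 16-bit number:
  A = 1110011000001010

1110011000001010
1-bits at positions (from bit 0 = LSB): 1, 3, 9, 10, 13, 14, 15
Count = 7

Answer: 7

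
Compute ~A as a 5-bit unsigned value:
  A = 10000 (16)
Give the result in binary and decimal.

Flip each bit (0->1, 1->0):
  10000
  01111

Answer: 01111 (15)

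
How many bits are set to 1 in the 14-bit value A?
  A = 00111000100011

00111000100011
1-bits at positions (from bit 0 = LSB): 0, 1, 5, 9, 10, 11
Count = 6

Answer: 6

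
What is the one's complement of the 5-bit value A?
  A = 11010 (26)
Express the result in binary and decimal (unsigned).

Flip each bit (0->1, 1->0):
  11010
  00101

Answer: 00101 (5)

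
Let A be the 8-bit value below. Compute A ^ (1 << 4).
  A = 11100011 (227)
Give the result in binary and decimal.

Mask = 1 << 4 = 00010000
Bit 4 of A is 0; XOR with the mask flips it to 1.
  11100011
^ 00010000
----------
  11110011

Answer: 11110011 (243)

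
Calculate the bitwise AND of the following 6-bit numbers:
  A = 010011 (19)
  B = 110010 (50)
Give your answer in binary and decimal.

Apply & to each column (1 only where both bits are 1):
  010011
& 110010
--------
  010010

Answer: 010010 (18)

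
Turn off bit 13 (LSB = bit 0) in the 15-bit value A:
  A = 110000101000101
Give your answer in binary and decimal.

Mask = ~(1 << 13) = 101111111111111
Bit 13 of A is 1, so AND-ing with the mask clears it to 0.
  110000101000101
& 101111111111111
-----------------
  100000101000101

Answer: 100000101000101 (16709)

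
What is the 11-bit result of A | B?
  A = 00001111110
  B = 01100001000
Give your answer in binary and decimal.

Apply | to each column (1 where either bit is 1):
  00001111110
| 01100001000
-------------
  01101111110

Answer: 01101111110 (894)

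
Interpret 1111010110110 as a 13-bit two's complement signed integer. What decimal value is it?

MSB is 1, so the value is negative. Find the magnitude:
1. Invert bits:  0000101001001
2. Add 1:        0000101001010  = 330
3. Apply sign:   -330

Answer: -330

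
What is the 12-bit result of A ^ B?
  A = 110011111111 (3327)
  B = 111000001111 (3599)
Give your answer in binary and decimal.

Apply ^ to each column (1 where bits differ):
  110011111111
^ 111000001111
--------------
  001011110000

Answer: 001011110000 (752)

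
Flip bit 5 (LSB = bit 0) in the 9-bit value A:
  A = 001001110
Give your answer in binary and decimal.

Mask = 1 << 5 = 000100000
Bit 5 of A is 0; XOR with the mask flips it to 1.
  001001110
^ 000100000
-----------
  001101110

Answer: 001101110 (110)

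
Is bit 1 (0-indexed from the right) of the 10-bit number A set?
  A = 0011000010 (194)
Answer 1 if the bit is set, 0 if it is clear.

Bit 1 is the 2nd from the right.
  0011000010
          ^
That bit is 1.

Answer: 1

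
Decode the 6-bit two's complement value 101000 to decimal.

MSB is 1, so the value is negative. Find the magnitude:
1. Invert bits:  010111
2. Add 1:        011000  = 24
3. Apply sign:   -24

Answer: -24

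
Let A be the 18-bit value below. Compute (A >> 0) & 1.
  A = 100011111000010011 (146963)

Bit 0 is the 1st from the right.
  100011111000010011
                   ^
That bit is 1.

Answer: 1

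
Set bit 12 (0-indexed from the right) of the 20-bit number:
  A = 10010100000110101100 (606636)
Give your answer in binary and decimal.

Mask = 1 << 12 = 00000001000000000000
Bit 12 of A is 0, so OR-ing with the mask flips it to 1.
  10010100000110101100
| 00000001000000000000
----------------------
  10010101000110101100

Answer: 10010101000110101100 (610732)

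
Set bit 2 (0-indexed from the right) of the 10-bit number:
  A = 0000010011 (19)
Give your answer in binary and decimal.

Mask = 1 << 2 = 0000000100
Bit 2 of A is 0, so OR-ing with the mask flips it to 1.
  0000010011
| 0000000100
------------
  0000010111

Answer: 0000010111 (23)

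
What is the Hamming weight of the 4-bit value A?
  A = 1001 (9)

1001
1-bits at positions (from bit 0 = LSB): 0, 3
Count = 2

Answer: 2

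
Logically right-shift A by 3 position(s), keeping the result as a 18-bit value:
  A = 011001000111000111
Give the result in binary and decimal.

Logical shift right by 3: drop the bottom 3 bit(s), prepend 3 zero(s) on the left.
  011001000111000111  ->  keep [011001000111000], discard [111], prepend 000
= 000011001000111000

Answer: 000011001000111000 (12856)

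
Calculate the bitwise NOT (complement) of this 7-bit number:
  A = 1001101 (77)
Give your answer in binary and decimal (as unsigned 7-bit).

Flip each bit (0->1, 1->0):
  1001101
  0110010

Answer: 0110010 (50)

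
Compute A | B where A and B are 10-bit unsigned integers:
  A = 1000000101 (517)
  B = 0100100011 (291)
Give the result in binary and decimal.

Apply | to each column (1 where either bit is 1):
  1000000101
| 0100100011
------------
  1100100111

Answer: 1100100111 (807)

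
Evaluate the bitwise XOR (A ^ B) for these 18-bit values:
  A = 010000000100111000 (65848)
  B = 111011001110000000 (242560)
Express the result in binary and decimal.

Apply ^ to each column (1 where bits differ):
  010000000100111000
^ 111011001110000000
--------------------
  101011001010111000

Answer: 101011001010111000 (176824)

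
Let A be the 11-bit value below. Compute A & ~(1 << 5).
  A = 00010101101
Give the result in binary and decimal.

Mask = ~(1 << 5) = 11111011111
Bit 5 of A is 1, so AND-ing with the mask clears it to 0.
  00010101101
& 11111011111
-------------
  00010001101

Answer: 00010001101 (141)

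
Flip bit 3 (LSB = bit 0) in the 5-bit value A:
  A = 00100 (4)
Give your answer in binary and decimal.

Mask = 1 << 3 = 01000
Bit 3 of A is 0; XOR with the mask flips it to 1.
  00100
^ 01000
-------
  01100

Answer: 01100 (12)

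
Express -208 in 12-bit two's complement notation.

1. Binary of +208:  000011010000
2. Invert bits:     111100101111
3. Add 1:           111100110000

Answer: 111100110000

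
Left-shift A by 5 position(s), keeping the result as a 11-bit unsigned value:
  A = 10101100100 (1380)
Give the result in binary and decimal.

Shift left by 5: drop the top 5 bit(s), append 5 zero(s) on the right.
  10101100100  ->  discard [10101], keep [100100], append 00000
= 10010000000

Answer: 10010000000 (1152)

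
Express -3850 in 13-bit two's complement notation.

1. Binary of +3850:  0111100001010
2. Invert bits:     1000011110101
3. Add 1:           1000011110110

Answer: 1000011110110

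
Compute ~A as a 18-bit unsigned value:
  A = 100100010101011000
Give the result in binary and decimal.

Flip each bit (0->1, 1->0):
  100100010101011000
  011011101010100111

Answer: 011011101010100111 (113319)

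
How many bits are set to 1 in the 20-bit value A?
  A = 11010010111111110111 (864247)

11010010111111110111
1-bits at positions (from bit 0 = LSB): 0, 1, 2, 4, 5, 6, 7, 8, 9, 10, 11, 13, 16, 18, 19
Count = 15

Answer: 15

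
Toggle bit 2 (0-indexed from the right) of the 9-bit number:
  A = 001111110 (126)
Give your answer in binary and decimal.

Mask = 1 << 2 = 000000100
Bit 2 of A is 1; XOR with the mask flips it to 0.
  001111110
^ 000000100
-----------
  001111010

Answer: 001111010 (122)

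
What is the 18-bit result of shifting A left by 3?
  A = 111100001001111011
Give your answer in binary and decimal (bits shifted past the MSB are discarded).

Shift left by 3: drop the top 3 bit(s), append 3 zero(s) on the right.
  111100001001111011  ->  discard [111], keep [100001001111011], append 000
= 100001001111011000

Answer: 100001001111011000 (136152)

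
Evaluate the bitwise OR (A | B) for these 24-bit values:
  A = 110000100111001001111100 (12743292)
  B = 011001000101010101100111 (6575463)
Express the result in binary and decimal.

Apply | to each column (1 where either bit is 1):
  110000100111001001111100
| 011001000101010101100111
--------------------------
  111001100111011101111111

Answer: 111001100111011101111111 (15103871)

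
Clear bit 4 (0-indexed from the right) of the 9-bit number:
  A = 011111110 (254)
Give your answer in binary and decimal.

Mask = ~(1 << 4) = 111101111
Bit 4 of A is 1, so AND-ing with the mask clears it to 0.
  011111110
& 111101111
-----------
  011101110

Answer: 011101110 (238)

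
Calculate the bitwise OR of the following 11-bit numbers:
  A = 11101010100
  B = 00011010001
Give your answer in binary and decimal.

Apply | to each column (1 where either bit is 1):
  11101010100
| 00011010001
-------------
  11111010101

Answer: 11111010101 (2005)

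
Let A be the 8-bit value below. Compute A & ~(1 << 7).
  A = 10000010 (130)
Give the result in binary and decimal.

Mask = ~(1 << 7) = 01111111
Bit 7 of A is 1, so AND-ing with the mask clears it to 0.
  10000010
& 01111111
----------
  00000010

Answer: 00000010 (2)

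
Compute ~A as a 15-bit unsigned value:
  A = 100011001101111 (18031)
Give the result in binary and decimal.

Flip each bit (0->1, 1->0):
  100011001101111
  011100110010000

Answer: 011100110010000 (14736)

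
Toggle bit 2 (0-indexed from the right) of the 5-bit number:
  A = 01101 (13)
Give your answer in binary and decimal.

Mask = 1 << 2 = 00100
Bit 2 of A is 1; XOR with the mask flips it to 0.
  01101
^ 00100
-------
  01001

Answer: 01001 (9)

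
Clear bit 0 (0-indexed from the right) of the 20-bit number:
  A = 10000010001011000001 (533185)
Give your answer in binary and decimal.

Mask = ~(1 << 0) = 11111111111111111110
Bit 0 of A is 1, so AND-ing with the mask clears it to 0.
  10000010001011000001
& 11111111111111111110
----------------------
  10000010001011000000

Answer: 10000010001011000000 (533184)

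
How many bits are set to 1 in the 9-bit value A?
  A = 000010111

000010111
1-bits at positions (from bit 0 = LSB): 0, 1, 2, 4
Count = 4

Answer: 4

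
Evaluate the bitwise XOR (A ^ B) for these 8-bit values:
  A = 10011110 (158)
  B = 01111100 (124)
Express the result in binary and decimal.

Apply ^ to each column (1 where bits differ):
  10011110
^ 01111100
----------
  11100010

Answer: 11100010 (226)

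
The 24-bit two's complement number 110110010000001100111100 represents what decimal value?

MSB is 1, so the value is negative. Find the magnitude:
1. Invert bits:  001001101111110011000011
2. Add 1:        001001101111110011000100  = 2555076
3. Apply sign:   -2555076

Answer: -2555076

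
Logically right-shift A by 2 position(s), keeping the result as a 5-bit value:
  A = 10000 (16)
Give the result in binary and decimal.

Logical shift right by 2: drop the bottom 2 bit(s), prepend 2 zero(s) on the left.
  10000  ->  keep [100], discard [00], prepend 00
= 00100

Answer: 00100 (4)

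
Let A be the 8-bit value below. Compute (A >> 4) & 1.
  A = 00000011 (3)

Bit 4 is the 5th from the right.
  00000011
     ^
That bit is 0.

Answer: 0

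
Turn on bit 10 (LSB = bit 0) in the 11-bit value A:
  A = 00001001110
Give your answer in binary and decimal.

Mask = 1 << 10 = 10000000000
Bit 10 of A is 0, so OR-ing with the mask flips it to 1.
  00001001110
| 10000000000
-------------
  10001001110

Answer: 10001001110 (1102)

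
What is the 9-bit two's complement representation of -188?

1. Binary of +188:  010111100
2. Invert bits:     101000011
3. Add 1:           101000100

Answer: 101000100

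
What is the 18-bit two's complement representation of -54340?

1. Binary of +54340:  001101010001000100
2. Invert bits:     110010101110111011
3. Add 1:           110010101110111100

Answer: 110010101110111100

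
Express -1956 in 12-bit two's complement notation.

1. Binary of +1956:  011110100100
2. Invert bits:     100001011011
3. Add 1:           100001011100

Answer: 100001011100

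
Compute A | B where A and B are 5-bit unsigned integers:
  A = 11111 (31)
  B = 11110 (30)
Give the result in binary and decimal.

Apply | to each column (1 where either bit is 1):
  11111
| 11110
-------
  11111

Answer: 11111 (31)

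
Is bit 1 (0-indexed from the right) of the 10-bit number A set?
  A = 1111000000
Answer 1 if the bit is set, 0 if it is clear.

Bit 1 is the 2nd from the right.
  1111000000
          ^
That bit is 0.

Answer: 0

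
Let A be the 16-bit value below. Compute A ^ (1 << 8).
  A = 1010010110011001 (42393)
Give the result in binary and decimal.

Mask = 1 << 8 = 0000000100000000
Bit 8 of A is 1; XOR with the mask flips it to 0.
  1010010110011001
^ 0000000100000000
------------------
  1010010010011001

Answer: 1010010010011001 (42137)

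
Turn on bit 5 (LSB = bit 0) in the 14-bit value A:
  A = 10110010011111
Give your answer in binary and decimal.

Mask = 1 << 5 = 00000000100000
Bit 5 of A is 0, so OR-ing with the mask flips it to 1.
  10110010011111
| 00000000100000
----------------
  10110010111111

Answer: 10110010111111 (11455)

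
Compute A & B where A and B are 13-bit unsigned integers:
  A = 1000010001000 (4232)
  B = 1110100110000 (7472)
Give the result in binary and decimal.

Apply & to each column (1 only where both bits are 1):
  1000010001000
& 1110100110000
---------------
  1000000000000

Answer: 1000000000000 (4096)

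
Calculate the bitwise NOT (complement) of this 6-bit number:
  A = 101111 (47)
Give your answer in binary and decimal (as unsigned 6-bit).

Flip each bit (0->1, 1->0):
  101111
  010000

Answer: 010000 (16)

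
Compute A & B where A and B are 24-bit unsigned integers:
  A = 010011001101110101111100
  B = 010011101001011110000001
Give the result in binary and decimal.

Apply & to each column (1 only where both bits are 1):
  010011001101110101111100
& 010011101001011110000001
--------------------------
  010011001001010100000000

Answer: 010011001001010100000000 (5018880)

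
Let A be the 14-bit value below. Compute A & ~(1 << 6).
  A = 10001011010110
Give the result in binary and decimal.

Mask = ~(1 << 6) = 11111110111111
Bit 6 of A is 1, so AND-ing with the mask clears it to 0.
  10001011010110
& 11111110111111
----------------
  10001010010110

Answer: 10001010010110 (8854)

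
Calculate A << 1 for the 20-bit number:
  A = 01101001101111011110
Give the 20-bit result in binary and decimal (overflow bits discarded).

Shift left by 1: drop the top 1 bit(s), append 1 zero(s) on the right.
  01101001101111011110  ->  discard [0], keep [1101001101111011110], append 0
= 11010011011110111100

Answer: 11010011011110111100 (866236)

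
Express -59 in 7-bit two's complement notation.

1. Binary of +59:  0111011
2. Invert bits:     1000100
3. Add 1:           1000101

Answer: 1000101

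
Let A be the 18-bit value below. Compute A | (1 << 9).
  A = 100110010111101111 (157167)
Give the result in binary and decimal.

Mask = 1 << 9 = 000000001000000000
Bit 9 of A is 0, so OR-ing with the mask flips it to 1.
  100110010111101111
| 000000001000000000
--------------------
  100110011111101111

Answer: 100110011111101111 (157679)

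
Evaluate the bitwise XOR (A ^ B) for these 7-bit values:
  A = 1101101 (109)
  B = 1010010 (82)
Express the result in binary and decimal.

Apply ^ to each column (1 where bits differ):
  1101101
^ 1010010
---------
  0111111

Answer: 0111111 (63)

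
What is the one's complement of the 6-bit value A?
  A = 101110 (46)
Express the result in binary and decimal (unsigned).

Flip each bit (0->1, 1->0):
  101110
  010001

Answer: 010001 (17)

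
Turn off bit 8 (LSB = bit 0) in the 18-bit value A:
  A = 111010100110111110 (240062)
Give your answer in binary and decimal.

Mask = ~(1 << 8) = 111111111011111111
Bit 8 of A is 1, so AND-ing with the mask clears it to 0.
  111010100110111110
& 111111111011111111
--------------------
  111010100010111110

Answer: 111010100010111110 (239806)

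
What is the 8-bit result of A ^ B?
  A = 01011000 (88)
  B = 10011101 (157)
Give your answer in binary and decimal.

Apply ^ to each column (1 where bits differ):
  01011000
^ 10011101
----------
  11000101

Answer: 11000101 (197)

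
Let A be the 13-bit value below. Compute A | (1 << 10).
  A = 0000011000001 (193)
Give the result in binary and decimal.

Mask = 1 << 10 = 0010000000000
Bit 10 of A is 0, so OR-ing with the mask flips it to 1.
  0000011000001
| 0010000000000
---------------
  0010011000001

Answer: 0010011000001 (1217)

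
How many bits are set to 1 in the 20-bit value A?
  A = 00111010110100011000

00111010110100011000
1-bits at positions (from bit 0 = LSB): 3, 4, 8, 10, 11, 13, 15, 16, 17
Count = 9

Answer: 9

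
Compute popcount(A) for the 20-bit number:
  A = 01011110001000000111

01011110001000000111
1-bits at positions (from bit 0 = LSB): 0, 1, 2, 9, 13, 14, 15, 16, 18
Count = 9

Answer: 9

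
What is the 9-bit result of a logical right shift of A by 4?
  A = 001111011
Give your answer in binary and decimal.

Logical shift right by 4: drop the bottom 4 bit(s), prepend 4 zero(s) on the left.
  001111011  ->  keep [00111], discard [1011], prepend 0000
= 000000111

Answer: 000000111 (7)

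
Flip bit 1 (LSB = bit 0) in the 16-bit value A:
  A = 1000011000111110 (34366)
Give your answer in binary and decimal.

Mask = 1 << 1 = 0000000000000010
Bit 1 of A is 1; XOR with the mask flips it to 0.
  1000011000111110
^ 0000000000000010
------------------
  1000011000111100

Answer: 1000011000111100 (34364)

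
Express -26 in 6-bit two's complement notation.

1. Binary of +26:  011010
2. Invert bits:     100101
3. Add 1:           100110

Answer: 100110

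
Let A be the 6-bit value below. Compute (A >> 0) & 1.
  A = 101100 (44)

Bit 0 is the 1st from the right.
  101100
       ^
That bit is 0.

Answer: 0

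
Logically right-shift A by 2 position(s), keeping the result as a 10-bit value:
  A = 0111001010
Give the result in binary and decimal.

Logical shift right by 2: drop the bottom 2 bit(s), prepend 2 zero(s) on the left.
  0111001010  ->  keep [01110010], discard [10], prepend 00
= 0001110010

Answer: 0001110010 (114)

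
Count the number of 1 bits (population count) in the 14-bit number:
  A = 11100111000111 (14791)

11100111000111
1-bits at positions (from bit 0 = LSB): 0, 1, 2, 6, 7, 8, 11, 12, 13
Count = 9

Answer: 9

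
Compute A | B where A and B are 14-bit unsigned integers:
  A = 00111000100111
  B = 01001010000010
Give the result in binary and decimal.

Apply | to each column (1 where either bit is 1):
  00111000100111
| 01001010000010
----------------
  01111010100111

Answer: 01111010100111 (7847)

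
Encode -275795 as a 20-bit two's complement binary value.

1. Binary of +275795:  01000011010101010011
2. Invert bits:     10111100101010101100
3. Add 1:           10111100101010101101

Answer: 10111100101010101101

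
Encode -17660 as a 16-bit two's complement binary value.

1. Binary of +17660:  0100010011111100
2. Invert bits:     1011101100000011
3. Add 1:           1011101100000100

Answer: 1011101100000100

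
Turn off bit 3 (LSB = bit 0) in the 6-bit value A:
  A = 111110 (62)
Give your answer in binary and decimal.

Mask = ~(1 << 3) = 110111
Bit 3 of A is 1, so AND-ing with the mask clears it to 0.
  111110
& 110111
--------
  110110

Answer: 110110 (54)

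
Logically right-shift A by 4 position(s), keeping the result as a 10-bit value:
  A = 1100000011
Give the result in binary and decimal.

Logical shift right by 4: drop the bottom 4 bit(s), prepend 4 zero(s) on the left.
  1100000011  ->  keep [110000], discard [0011], prepend 0000
= 0000110000

Answer: 0000110000 (48)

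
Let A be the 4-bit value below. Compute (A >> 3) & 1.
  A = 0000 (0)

Bit 3 is the 4th from the right.
  0000
  ^
That bit is 0.

Answer: 0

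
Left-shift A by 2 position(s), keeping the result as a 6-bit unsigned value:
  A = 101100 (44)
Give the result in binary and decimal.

Shift left by 2: drop the top 2 bit(s), append 2 zero(s) on the right.
  101100  ->  discard [10], keep [1100], append 00
= 110000

Answer: 110000 (48)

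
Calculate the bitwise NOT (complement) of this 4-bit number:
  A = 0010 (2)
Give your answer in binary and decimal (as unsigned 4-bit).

Flip each bit (0->1, 1->0):
  0010
  1101

Answer: 1101 (13)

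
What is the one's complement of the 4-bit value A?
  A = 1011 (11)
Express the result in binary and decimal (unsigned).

Flip each bit (0->1, 1->0):
  1011
  0100

Answer: 0100 (4)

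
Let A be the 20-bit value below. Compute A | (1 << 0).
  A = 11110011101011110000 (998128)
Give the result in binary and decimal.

Mask = 1 << 0 = 00000000000000000001
Bit 0 of A is 0, so OR-ing with the mask flips it to 1.
  11110011101011110000
| 00000000000000000001
----------------------
  11110011101011110001

Answer: 11110011101011110001 (998129)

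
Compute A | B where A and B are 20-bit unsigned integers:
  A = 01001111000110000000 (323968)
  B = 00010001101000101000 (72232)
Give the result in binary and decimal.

Apply | to each column (1 where either bit is 1):
  01001111000110000000
| 00010001101000101000
----------------------
  01011111101110101000

Answer: 01011111101110101000 (392104)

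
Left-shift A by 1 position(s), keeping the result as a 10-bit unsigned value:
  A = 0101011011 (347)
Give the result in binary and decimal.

Shift left by 1: drop the top 1 bit(s), append 1 zero(s) on the right.
  0101011011  ->  discard [0], keep [101011011], append 0
= 1010110110

Answer: 1010110110 (694)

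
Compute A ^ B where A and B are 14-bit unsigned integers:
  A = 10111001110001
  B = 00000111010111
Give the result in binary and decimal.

Apply ^ to each column (1 where bits differ):
  10111001110001
^ 00000111010111
----------------
  10111110100110

Answer: 10111110100110 (12198)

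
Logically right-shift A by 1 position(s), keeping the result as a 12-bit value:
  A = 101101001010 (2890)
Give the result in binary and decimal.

Logical shift right by 1: drop the bottom 1 bit(s), prepend 1 zero(s) on the left.
  101101001010  ->  keep [10110100101], discard [0], prepend 0
= 010110100101

Answer: 010110100101 (1445)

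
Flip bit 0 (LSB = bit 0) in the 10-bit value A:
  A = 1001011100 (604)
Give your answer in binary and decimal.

Mask = 1 << 0 = 0000000001
Bit 0 of A is 0; XOR with the mask flips it to 1.
  1001011100
^ 0000000001
------------
  1001011101

Answer: 1001011101 (605)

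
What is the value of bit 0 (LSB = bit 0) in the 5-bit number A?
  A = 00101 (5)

Bit 0 is the 1st from the right.
  00101
      ^
That bit is 1.

Answer: 1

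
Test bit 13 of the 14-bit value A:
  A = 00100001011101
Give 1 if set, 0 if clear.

Bit 13 is the 14th from the right.
  00100001011101
  ^
That bit is 0.

Answer: 0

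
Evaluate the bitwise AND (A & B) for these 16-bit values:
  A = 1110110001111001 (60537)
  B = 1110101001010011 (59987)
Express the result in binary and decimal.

Apply & to each column (1 only where both bits are 1):
  1110110001111001
& 1110101001010011
------------------
  1110100001010001

Answer: 1110100001010001 (59473)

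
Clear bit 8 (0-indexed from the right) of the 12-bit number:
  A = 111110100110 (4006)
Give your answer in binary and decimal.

Mask = ~(1 << 8) = 111011111111
Bit 8 of A is 1, so AND-ing with the mask clears it to 0.
  111110100110
& 111011111111
--------------
  111010100110

Answer: 111010100110 (3750)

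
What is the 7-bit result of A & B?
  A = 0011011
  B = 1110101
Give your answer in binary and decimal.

Apply & to each column (1 only where both bits are 1):
  0011011
& 1110101
---------
  0010001

Answer: 0010001 (17)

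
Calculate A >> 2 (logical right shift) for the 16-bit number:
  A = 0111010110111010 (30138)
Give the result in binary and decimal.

Logical shift right by 2: drop the bottom 2 bit(s), prepend 2 zero(s) on the left.
  0111010110111010  ->  keep [01110101101110], discard [10], prepend 00
= 0001110101101110

Answer: 0001110101101110 (7534)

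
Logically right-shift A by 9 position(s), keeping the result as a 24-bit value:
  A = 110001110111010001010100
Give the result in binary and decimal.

Logical shift right by 9: drop the bottom 9 bit(s), prepend 9 zero(s) on the left.
  110001110111010001010100  ->  keep [110001110111010], discard [001010100], prepend 000000000
= 000000000110001110111010

Answer: 000000000110001110111010 (25530)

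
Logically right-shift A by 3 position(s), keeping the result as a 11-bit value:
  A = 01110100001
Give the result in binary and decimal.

Logical shift right by 3: drop the bottom 3 bit(s), prepend 3 zero(s) on the left.
  01110100001  ->  keep [01110100], discard [001], prepend 000
= 00001110100

Answer: 00001110100 (116)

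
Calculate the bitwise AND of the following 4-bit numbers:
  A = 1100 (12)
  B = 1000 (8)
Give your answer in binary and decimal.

Apply & to each column (1 only where both bits are 1):
  1100
& 1000
------
  1000

Answer: 1000 (8)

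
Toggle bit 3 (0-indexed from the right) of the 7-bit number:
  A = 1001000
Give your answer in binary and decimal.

Mask = 1 << 3 = 0001000
Bit 3 of A is 1; XOR with the mask flips it to 0.
  1001000
^ 0001000
---------
  1000000

Answer: 1000000 (64)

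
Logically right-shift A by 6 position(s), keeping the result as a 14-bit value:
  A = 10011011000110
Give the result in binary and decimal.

Logical shift right by 6: drop the bottom 6 bit(s), prepend 6 zero(s) on the left.
  10011011000110  ->  keep [10011011], discard [000110], prepend 000000
= 00000010011011

Answer: 00000010011011 (155)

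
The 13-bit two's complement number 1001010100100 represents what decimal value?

MSB is 1, so the value is negative. Find the magnitude:
1. Invert bits:  0110101011011
2. Add 1:        0110101011100  = 3420
3. Apply sign:   -3420

Answer: -3420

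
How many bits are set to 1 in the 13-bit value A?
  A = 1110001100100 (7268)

1110001100100
1-bits at positions (from bit 0 = LSB): 2, 5, 6, 10, 11, 12
Count = 6

Answer: 6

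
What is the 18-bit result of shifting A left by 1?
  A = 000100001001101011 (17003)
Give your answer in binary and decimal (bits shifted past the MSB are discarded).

Shift left by 1: drop the top 1 bit(s), append 1 zero(s) on the right.
  000100001001101011  ->  discard [0], keep [00100001001101011], append 0
= 001000010011010110

Answer: 001000010011010110 (34006)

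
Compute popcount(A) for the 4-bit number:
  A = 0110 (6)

0110
1-bits at positions (from bit 0 = LSB): 1, 2
Count = 2

Answer: 2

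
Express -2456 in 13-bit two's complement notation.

1. Binary of +2456:  0100110011000
2. Invert bits:     1011001100111
3. Add 1:           1011001101000

Answer: 1011001101000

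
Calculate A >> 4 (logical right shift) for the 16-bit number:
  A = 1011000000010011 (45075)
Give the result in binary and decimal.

Logical shift right by 4: drop the bottom 4 bit(s), prepend 4 zero(s) on the left.
  1011000000010011  ->  keep [101100000001], discard [0011], prepend 0000
= 0000101100000001

Answer: 0000101100000001 (2817)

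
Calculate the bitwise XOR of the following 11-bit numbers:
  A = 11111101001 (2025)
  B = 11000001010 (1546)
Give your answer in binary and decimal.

Apply ^ to each column (1 where bits differ):
  11111101001
^ 11000001010
-------------
  00111100011

Answer: 00111100011 (483)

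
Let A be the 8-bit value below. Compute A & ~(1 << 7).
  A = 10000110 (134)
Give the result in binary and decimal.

Mask = ~(1 << 7) = 01111111
Bit 7 of A is 1, so AND-ing with the mask clears it to 0.
  10000110
& 01111111
----------
  00000110

Answer: 00000110 (6)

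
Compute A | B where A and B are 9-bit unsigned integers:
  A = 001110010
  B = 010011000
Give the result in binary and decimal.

Apply | to each column (1 where either bit is 1):
  001110010
| 010011000
-----------
  011111010

Answer: 011111010 (250)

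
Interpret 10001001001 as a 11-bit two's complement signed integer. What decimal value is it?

MSB is 1, so the value is negative. Find the magnitude:
1. Invert bits:  01110110110
2. Add 1:        01110110111  = 951
3. Apply sign:   -951

Answer: -951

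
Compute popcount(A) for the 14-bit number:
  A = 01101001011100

01101001011100
1-bits at positions (from bit 0 = LSB): 2, 3, 4, 6, 9, 11, 12
Count = 7

Answer: 7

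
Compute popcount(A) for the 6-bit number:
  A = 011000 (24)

011000
1-bits at positions (from bit 0 = LSB): 3, 4
Count = 2

Answer: 2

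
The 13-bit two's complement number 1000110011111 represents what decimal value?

MSB is 1, so the value is negative. Find the magnitude:
1. Invert bits:  0111001100000
2. Add 1:        0111001100001  = 3681
3. Apply sign:   -3681

Answer: -3681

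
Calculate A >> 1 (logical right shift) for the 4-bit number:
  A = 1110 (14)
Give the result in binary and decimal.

Logical shift right by 1: drop the bottom 1 bit(s), prepend 1 zero(s) on the left.
  1110  ->  keep [111], discard [0], prepend 0
= 0111

Answer: 0111 (7)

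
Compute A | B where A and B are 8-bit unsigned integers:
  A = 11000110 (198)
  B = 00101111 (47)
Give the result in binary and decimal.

Apply | to each column (1 where either bit is 1):
  11000110
| 00101111
----------
  11101111

Answer: 11101111 (239)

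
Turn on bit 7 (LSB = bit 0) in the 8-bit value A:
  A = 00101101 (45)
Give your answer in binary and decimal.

Mask = 1 << 7 = 10000000
Bit 7 of A is 0, so OR-ing with the mask flips it to 1.
  00101101
| 10000000
----------
  10101101

Answer: 10101101 (173)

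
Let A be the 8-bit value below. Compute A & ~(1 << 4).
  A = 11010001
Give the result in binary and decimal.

Mask = ~(1 << 4) = 11101111
Bit 4 of A is 1, so AND-ing with the mask clears it to 0.
  11010001
& 11101111
----------
  11000001

Answer: 11000001 (193)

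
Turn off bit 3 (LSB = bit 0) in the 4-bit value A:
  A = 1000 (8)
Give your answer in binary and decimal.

Mask = ~(1 << 3) = 0111
Bit 3 of A is 1, so AND-ing with the mask clears it to 0.
  1000
& 0111
------
  0000

Answer: 0000 (0)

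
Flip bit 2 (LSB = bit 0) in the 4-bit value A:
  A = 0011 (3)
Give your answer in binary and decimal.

Mask = 1 << 2 = 0100
Bit 2 of A is 0; XOR with the mask flips it to 1.
  0011
^ 0100
------
  0111

Answer: 0111 (7)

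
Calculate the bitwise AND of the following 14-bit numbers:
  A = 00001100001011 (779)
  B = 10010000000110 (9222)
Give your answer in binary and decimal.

Apply & to each column (1 only where both bits are 1):
  00001100001011
& 10010000000110
----------------
  00000000000010

Answer: 00000000000010 (2)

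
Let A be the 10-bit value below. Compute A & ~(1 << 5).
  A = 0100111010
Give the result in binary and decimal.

Mask = ~(1 << 5) = 1111011111
Bit 5 of A is 1, so AND-ing with the mask clears it to 0.
  0100111010
& 1111011111
------------
  0100011010

Answer: 0100011010 (282)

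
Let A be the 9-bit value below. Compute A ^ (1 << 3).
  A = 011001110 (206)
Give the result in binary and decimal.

Mask = 1 << 3 = 000001000
Bit 3 of A is 1; XOR with the mask flips it to 0.
  011001110
^ 000001000
-----------
  011000110

Answer: 011000110 (198)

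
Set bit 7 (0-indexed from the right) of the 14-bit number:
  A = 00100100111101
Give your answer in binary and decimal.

Mask = 1 << 7 = 00000010000000
Bit 7 of A is 0, so OR-ing with the mask flips it to 1.
  00100100111101
| 00000010000000
----------------
  00100110111101

Answer: 00100110111101 (2493)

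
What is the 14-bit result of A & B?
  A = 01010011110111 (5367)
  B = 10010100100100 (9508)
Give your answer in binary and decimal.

Apply & to each column (1 only where both bits are 1):
  01010011110111
& 10010100100100
----------------
  00010000100100

Answer: 00010000100100 (1060)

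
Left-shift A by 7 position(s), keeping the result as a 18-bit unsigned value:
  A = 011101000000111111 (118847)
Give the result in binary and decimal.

Shift left by 7: drop the top 7 bit(s), append 7 zero(s) on the right.
  011101000000111111  ->  discard [0111010], keep [00000111111], append 0000000
= 000001111110000000

Answer: 000001111110000000 (8064)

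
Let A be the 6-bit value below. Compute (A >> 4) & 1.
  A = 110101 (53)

Bit 4 is the 5th from the right.
  110101
   ^
That bit is 1.

Answer: 1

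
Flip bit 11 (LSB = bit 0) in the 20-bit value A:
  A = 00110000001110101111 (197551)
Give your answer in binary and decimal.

Mask = 1 << 11 = 00000000100000000000
Bit 11 of A is 0; XOR with the mask flips it to 1.
  00110000001110101111
^ 00000000100000000000
----------------------
  00110000101110101111

Answer: 00110000101110101111 (199599)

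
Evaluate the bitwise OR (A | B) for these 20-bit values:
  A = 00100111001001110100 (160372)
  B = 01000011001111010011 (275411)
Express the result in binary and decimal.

Apply | to each column (1 where either bit is 1):
  00100111001001110100
| 01000011001111010011
----------------------
  01100111001111110111

Answer: 01100111001111110111 (422903)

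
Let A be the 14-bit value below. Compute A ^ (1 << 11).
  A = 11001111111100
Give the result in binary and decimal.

Mask = 1 << 11 = 00100000000000
Bit 11 of A is 0; XOR with the mask flips it to 1.
  11001111111100
^ 00100000000000
----------------
  11101111111100

Answer: 11101111111100 (15356)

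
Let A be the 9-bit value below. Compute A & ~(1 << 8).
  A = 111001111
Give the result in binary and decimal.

Mask = ~(1 << 8) = 011111111
Bit 8 of A is 1, so AND-ing with the mask clears it to 0.
  111001111
& 011111111
-----------
  011001111

Answer: 011001111 (207)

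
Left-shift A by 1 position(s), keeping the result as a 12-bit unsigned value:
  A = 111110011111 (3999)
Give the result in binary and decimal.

Shift left by 1: drop the top 1 bit(s), append 1 zero(s) on the right.
  111110011111  ->  discard [1], keep [11110011111], append 0
= 111100111110

Answer: 111100111110 (3902)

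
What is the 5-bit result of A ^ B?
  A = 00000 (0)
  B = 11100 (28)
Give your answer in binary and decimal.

Apply ^ to each column (1 where bits differ):
  00000
^ 11100
-------
  11100

Answer: 11100 (28)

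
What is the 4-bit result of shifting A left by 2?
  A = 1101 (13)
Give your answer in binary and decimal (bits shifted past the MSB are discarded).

Shift left by 2: drop the top 2 bit(s), append 2 zero(s) on the right.
  1101  ->  discard [11], keep [01], append 00
= 0100

Answer: 0100 (4)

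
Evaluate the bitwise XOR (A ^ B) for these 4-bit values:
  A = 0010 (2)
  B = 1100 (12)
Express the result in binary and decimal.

Apply ^ to each column (1 where bits differ):
  0010
^ 1100
------
  1110

Answer: 1110 (14)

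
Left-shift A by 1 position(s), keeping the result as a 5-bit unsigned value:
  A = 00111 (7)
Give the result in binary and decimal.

Shift left by 1: drop the top 1 bit(s), append 1 zero(s) on the right.
  00111  ->  discard [0], keep [0111], append 0
= 01110

Answer: 01110 (14)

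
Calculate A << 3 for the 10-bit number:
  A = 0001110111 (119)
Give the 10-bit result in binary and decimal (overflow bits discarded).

Shift left by 3: drop the top 3 bit(s), append 3 zero(s) on the right.
  0001110111  ->  discard [000], keep [1110111], append 000
= 1110111000

Answer: 1110111000 (952)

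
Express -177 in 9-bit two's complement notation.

1. Binary of +177:  010110001
2. Invert bits:     101001110
3. Add 1:           101001111

Answer: 101001111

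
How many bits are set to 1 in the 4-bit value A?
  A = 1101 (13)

1101
1-bits at positions (from bit 0 = LSB): 0, 2, 3
Count = 3

Answer: 3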